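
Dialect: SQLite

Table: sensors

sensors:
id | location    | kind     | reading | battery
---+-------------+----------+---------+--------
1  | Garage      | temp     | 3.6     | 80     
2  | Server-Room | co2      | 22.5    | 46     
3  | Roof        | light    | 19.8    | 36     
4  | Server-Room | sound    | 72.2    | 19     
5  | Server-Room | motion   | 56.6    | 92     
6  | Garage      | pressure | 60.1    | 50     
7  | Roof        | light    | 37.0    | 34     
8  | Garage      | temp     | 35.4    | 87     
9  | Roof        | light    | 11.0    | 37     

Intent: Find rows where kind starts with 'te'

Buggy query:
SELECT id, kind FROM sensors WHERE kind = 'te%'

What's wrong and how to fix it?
Bug: '=' compares the literal string including the % character; pattern matching needs LIKE

Fix: Replace '=' with LIKE so 'te%' is treated as a pattern

Corrected query:
SELECT id, kind FROM sensors WHERE kind LIKE 'te%'

Result:
id | kind
---+-----
1  | temp
8  | temp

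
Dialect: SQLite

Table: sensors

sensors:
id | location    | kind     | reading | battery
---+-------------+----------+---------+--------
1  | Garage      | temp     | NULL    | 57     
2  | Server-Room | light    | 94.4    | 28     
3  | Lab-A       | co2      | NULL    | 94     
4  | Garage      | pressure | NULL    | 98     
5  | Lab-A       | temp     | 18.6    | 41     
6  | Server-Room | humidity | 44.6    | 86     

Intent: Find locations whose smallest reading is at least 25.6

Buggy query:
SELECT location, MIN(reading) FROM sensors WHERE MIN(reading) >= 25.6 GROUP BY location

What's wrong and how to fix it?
Bug: MIN() in WHERE is a misuse of aggregate

Fix: Replace WHERE with HAVING after the GROUP BY

Corrected query:
SELECT location, MIN(reading) FROM sensors GROUP BY location HAVING MIN(reading) >= 25.6

Result:
location    | MIN(reading)
------------+-------------
Server-Room | 44.6        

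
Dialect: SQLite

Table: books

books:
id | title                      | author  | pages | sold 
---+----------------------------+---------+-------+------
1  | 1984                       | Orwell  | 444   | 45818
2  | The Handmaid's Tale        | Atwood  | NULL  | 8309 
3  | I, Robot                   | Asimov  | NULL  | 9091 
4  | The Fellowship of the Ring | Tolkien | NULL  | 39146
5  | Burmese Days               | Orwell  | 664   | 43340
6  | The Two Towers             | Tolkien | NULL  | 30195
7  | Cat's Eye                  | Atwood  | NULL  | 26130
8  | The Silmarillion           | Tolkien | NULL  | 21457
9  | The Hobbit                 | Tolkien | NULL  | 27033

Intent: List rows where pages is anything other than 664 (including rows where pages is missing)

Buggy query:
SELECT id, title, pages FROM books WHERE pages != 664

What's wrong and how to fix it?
Bug: Inequality against NULL is unknown, not true; rows with NULL are dropped

Fix: Handle NULL separately with IS NULL alongside the inequality

Corrected query:
SELECT id, title, pages FROM books WHERE pages != 664 OR pages IS NULL

Result:
id | title                      | pages
---+----------------------------+------
1  | 1984                       | 444  
2  | The Handmaid's Tale        | NULL 
3  | I, Robot                   | NULL 
4  | The Fellowship of the Ring | NULL 
6  | The Two Towers             | NULL 
7  | Cat's Eye                  | NULL 
8  | The Silmarillion           | NULL 
9  | The Hobbit                 | NULL 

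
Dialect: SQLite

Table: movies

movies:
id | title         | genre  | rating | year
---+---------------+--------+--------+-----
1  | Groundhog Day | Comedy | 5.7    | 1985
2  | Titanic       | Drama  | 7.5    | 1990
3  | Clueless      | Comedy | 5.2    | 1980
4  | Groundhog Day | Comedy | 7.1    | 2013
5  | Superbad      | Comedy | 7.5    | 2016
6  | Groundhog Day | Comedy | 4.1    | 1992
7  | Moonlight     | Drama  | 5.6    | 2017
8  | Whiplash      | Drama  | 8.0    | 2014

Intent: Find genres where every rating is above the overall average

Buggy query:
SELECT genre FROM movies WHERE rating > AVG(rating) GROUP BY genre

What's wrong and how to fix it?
Bug: WHERE evaluates per row before aggregation, so AVG() is unavailable

Fix: Compute the overall average in a scalar subquery and compare each group's MIN against it in HAVING

Corrected query:
SELECT genre FROM movies GROUP BY genre HAVING MIN(rating) > (SELECT AVG(rating) FROM movies)

Result:
(no rows)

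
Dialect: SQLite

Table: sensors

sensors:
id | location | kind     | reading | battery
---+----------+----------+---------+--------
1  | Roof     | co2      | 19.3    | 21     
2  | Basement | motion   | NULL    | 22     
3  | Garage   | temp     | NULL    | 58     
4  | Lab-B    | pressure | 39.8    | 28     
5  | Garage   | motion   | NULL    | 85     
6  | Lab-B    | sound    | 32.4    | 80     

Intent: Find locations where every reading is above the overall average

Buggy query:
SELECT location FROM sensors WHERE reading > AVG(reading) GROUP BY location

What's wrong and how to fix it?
Bug: AVG() is an aggregate; it can't sit directly in WHERE

Fix: Use a subquery for AVG and a HAVING MIN(...) filter so the condition holds for every row in the group

Corrected query:
SELECT location FROM sensors GROUP BY location HAVING MIN(reading) > (SELECT AVG(reading) FROM sensors)

Result:
location
--------
Lab-B   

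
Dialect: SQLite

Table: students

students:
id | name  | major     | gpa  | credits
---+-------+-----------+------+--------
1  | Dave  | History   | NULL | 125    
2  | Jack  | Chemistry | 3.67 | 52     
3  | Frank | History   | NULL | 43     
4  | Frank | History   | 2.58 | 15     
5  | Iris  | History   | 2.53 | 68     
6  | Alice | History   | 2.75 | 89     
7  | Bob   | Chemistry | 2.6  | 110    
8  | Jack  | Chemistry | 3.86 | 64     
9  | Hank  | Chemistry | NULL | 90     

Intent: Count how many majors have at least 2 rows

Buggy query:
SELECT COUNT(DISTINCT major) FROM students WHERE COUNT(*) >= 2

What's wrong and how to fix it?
Bug: WHERE filters individual rows, not groups, so a group-level COUNT is invalid there

Fix: Group first with HAVING COUNT(*) >= 2, then COUNT the resulting groups

Corrected query:
SELECT COUNT(*) FROM (SELECT major FROM students GROUP BY major HAVING COUNT(*) >= 2)

Result:
COUNT(*)
--------
2       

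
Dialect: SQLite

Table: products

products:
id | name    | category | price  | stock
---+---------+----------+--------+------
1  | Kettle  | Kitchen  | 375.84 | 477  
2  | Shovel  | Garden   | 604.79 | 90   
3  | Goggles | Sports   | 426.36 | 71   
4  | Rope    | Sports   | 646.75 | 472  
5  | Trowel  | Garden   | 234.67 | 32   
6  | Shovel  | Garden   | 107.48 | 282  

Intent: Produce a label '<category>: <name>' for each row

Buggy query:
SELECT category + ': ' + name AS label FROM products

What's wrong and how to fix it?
Bug: '+' is numeric addition; on text columns SQLite converts them to 0 instead of concatenating

Fix: Use the || operator for string concatenation

Corrected query:
SELECT category || ': ' || name AS label FROM products

Result:
label          
---------------
Kitchen: Kettle
Garden: Shovel 
Sports: Goggles
Sports: Rope   
Garden: Trowel 
Garden: Shovel 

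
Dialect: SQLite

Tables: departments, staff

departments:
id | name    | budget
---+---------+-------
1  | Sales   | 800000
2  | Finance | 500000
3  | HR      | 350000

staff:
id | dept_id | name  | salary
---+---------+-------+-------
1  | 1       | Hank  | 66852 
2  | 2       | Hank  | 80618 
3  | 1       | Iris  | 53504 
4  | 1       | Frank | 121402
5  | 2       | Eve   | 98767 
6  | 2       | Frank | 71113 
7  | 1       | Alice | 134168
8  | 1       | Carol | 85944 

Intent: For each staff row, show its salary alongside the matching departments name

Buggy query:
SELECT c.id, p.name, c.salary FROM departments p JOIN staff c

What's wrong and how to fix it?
Bug: Missing join condition: each staff row is matched to all departments rows instead of just its own

Fix: Specify the join condition linking the foreign key to the parent id

Corrected query:
SELECT c.id, p.name, c.salary FROM departments p JOIN staff c ON c.dept_id = p.id

Result:
id | name    | salary
---+---------+-------
1  | Sales   | 66852 
2  | Finance | 80618 
3  | Sales   | 53504 
4  | Sales   | 121402
5  | Finance | 98767 
6  | Finance | 71113 
7  | Sales   | 134168
8  | Sales   | 85944 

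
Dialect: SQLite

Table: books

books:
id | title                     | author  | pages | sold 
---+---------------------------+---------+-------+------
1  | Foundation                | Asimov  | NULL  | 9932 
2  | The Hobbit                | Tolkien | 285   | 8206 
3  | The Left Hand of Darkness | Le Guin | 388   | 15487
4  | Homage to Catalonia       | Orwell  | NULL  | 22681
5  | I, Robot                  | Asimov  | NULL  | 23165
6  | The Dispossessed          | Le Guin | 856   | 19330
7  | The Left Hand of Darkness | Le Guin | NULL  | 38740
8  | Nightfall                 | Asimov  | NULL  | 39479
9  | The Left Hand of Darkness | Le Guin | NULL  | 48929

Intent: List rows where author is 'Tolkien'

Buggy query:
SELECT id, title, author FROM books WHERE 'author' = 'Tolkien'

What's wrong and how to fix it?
Bug: 'author' in single quotes is a string literal, not the column; the comparison is literal-vs-literal and never true

Fix: Remove the quotes around the column name (or use double quotes for an identifier)

Corrected query:
SELECT id, title, author FROM books WHERE author = 'Tolkien'

Result:
id | title      | author 
---+------------+--------
2  | The Hobbit | Tolkien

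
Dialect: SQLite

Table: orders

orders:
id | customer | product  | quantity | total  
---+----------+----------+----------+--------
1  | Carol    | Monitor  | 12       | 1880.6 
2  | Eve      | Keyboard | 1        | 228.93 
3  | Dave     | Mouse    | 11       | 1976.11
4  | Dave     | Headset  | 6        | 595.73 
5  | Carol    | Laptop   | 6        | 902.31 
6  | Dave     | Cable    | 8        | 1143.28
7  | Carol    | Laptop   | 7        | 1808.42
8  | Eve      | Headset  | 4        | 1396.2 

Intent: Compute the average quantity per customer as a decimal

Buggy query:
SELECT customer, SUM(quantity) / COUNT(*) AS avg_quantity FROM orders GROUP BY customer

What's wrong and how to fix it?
Bug: SUM(quantity) and COUNT(*) are both integers; the division truncates the fractional part

Fix: Multiply by 1.0 (or CAST to REAL) to force floating-point division

Corrected query:
SELECT customer, SUM(quantity) * 1.0 / COUNT(*) AS avg_quantity FROM orders GROUP BY customer

Result:
customer | avg_quantity
---------+-------------
Carol    | 8.333333    
Dave     | 8.333333    
Eve      | 2.5         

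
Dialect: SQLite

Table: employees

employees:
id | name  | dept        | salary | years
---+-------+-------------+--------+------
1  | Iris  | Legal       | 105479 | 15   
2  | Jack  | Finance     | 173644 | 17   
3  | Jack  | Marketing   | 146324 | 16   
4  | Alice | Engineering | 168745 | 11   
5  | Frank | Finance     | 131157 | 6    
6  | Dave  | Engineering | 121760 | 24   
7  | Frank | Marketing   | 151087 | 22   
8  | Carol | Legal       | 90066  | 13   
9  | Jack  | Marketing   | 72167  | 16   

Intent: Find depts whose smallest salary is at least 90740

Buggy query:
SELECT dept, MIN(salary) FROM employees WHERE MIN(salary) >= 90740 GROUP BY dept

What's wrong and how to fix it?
Bug: MIN() in WHERE is a misuse of aggregate

Fix: Use HAVING for the per-group MIN condition

Corrected query:
SELECT dept, MIN(salary) FROM employees GROUP BY dept HAVING MIN(salary) >= 90740

Result:
dept        | MIN(salary)
------------+------------
Engineering | 121760     
Finance     | 131157     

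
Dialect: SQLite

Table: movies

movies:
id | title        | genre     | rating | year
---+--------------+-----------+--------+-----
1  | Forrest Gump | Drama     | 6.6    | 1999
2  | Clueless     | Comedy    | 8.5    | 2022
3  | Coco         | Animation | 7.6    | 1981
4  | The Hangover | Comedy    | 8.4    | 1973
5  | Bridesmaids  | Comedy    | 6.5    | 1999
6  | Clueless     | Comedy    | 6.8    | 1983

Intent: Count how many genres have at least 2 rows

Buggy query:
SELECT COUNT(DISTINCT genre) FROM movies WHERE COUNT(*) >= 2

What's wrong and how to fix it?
Bug: COUNT(*) cannot appear in WHERE; the per-group count doesn't exist yet

Fix: Group first with HAVING COUNT(*) >= 2, then COUNT the resulting groups

Corrected query:
SELECT COUNT(*) FROM (SELECT genre FROM movies GROUP BY genre HAVING COUNT(*) >= 2)

Result:
COUNT(*)
--------
1       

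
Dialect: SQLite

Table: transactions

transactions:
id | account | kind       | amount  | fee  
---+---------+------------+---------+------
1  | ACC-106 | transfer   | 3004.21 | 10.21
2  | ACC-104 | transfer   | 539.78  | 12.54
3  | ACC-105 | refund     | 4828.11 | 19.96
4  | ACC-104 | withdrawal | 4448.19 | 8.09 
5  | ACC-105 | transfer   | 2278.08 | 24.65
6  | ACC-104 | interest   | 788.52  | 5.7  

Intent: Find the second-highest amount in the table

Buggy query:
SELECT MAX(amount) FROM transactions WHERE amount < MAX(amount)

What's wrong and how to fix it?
Bug: The inner MAX is an aggregate inside WHERE, which is not allowed

Fix: Put the inner MAX in a scalar subquery

Corrected query:
SELECT MAX(amount) FROM transactions WHERE amount < (SELECT MAX(amount) FROM transactions)

Result:
MAX(amount)
-----------
4448.19    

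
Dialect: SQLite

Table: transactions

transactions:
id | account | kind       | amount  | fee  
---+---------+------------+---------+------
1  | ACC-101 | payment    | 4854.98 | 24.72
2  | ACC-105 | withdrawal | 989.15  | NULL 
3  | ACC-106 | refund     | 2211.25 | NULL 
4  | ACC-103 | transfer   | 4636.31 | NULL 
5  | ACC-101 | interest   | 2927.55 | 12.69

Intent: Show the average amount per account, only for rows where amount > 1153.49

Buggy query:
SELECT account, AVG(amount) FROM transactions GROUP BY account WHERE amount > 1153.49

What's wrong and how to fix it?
Bug: WHERE cannot follow GROUP BY

Fix: Move the WHERE clause before GROUP BY

Corrected query:
SELECT account, AVG(amount) FROM transactions WHERE amount > 1153.49 GROUP BY account

Result:
account | AVG(amount)
--------+------------
ACC-101 | 3891.265   
ACC-103 | 4636.31    
ACC-106 | 2211.25    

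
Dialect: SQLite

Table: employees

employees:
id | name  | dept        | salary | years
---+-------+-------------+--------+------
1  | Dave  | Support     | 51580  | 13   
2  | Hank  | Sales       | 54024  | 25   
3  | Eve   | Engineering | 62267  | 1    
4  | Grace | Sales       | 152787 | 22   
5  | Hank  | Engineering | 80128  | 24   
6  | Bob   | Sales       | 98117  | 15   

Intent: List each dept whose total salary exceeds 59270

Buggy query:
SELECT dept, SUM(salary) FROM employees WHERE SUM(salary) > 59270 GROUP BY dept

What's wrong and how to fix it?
Bug: SUM(salary) is an aggregate, but WHERE filters rows before aggregation

Fix: Move the aggregate condition to a HAVING clause

Corrected query:
SELECT dept, SUM(salary) FROM employees GROUP BY dept HAVING SUM(salary) > 59270

Result:
dept        | SUM(salary)
------------+------------
Engineering | 142395     
Sales       | 304928     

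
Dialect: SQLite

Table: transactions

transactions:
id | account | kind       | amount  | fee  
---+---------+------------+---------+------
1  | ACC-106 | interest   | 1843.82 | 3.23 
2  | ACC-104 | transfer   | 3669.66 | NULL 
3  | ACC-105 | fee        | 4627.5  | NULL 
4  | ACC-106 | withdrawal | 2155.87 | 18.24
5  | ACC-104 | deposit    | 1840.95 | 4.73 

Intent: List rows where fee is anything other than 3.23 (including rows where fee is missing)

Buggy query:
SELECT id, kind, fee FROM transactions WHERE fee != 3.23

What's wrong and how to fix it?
Bug: 'fee != 3.23' is unknown when fee is NULL, so NULL rows are silently excluded

Fix: Add an explicit OR fee IS NULL to include the missing-value rows

Corrected query:
SELECT id, kind, fee FROM transactions WHERE fee != 3.23 OR fee IS NULL

Result:
id | kind       | fee  
---+------------+------
2  | transfer   | NULL 
3  | fee        | NULL 
4  | withdrawal | 18.24
5  | deposit    | 4.73 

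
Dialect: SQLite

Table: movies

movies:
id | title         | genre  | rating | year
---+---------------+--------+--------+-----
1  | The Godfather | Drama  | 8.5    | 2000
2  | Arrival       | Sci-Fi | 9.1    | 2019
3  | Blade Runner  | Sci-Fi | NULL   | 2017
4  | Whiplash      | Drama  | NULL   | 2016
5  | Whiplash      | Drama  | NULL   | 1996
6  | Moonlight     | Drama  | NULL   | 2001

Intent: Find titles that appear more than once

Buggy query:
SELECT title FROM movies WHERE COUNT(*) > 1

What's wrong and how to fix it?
Bug: WHERE can't reference COUNT(*); aggregates are computed after WHERE

Fix: Group first, then use HAVING for the count condition

Corrected query:
SELECT title FROM movies GROUP BY title HAVING COUNT(*) > 1

Result:
title   
--------
Whiplash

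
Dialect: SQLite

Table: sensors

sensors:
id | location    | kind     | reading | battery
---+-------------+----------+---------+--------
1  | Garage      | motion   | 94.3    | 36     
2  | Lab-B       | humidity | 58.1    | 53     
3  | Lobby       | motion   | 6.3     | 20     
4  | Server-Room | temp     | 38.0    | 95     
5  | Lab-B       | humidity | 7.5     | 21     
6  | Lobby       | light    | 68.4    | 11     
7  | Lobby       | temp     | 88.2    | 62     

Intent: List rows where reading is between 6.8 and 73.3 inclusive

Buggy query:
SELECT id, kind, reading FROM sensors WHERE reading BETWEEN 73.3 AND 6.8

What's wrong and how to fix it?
Bug: The bounds are reversed; BETWEEN a AND b requires a <= b to match anything

Fix: Write BETWEEN 6.8 AND 73.3

Corrected query:
SELECT id, kind, reading FROM sensors WHERE reading BETWEEN 6.8 AND 73.3

Result:
id | kind     | reading
---+----------+--------
2  | humidity | 58.1   
4  | temp     | 38     
5  | humidity | 7.5    
6  | light    | 68.4   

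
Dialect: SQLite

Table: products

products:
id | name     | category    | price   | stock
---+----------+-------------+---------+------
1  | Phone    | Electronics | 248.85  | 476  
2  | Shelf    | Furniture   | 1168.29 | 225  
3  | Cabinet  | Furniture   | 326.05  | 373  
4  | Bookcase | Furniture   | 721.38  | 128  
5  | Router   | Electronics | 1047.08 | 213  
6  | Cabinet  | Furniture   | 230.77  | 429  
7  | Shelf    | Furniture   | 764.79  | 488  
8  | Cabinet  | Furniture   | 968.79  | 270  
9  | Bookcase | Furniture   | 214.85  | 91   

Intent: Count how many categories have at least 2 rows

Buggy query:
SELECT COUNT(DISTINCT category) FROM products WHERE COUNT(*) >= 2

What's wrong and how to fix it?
Bug: COUNT(*) cannot appear in WHERE; the per-group count doesn't exist yet

Fix: Group first with HAVING COUNT(*) >= 2, then COUNT the resulting groups

Corrected query:
SELECT COUNT(*) FROM (SELECT category FROM products GROUP BY category HAVING COUNT(*) >= 2)

Result:
COUNT(*)
--------
2       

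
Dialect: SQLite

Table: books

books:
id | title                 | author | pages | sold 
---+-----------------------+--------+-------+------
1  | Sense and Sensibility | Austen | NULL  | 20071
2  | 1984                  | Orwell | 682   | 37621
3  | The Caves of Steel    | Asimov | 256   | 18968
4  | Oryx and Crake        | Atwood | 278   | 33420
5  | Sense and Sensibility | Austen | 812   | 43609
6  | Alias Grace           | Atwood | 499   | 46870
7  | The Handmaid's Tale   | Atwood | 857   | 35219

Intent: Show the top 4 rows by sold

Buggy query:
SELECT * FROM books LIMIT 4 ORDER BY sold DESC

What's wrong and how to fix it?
Bug: ORDER BY cannot follow LIMIT; LIMIT is the final clause

Fix: Sort with ORDER BY, then apply LIMIT

Corrected query:
SELECT * FROM books ORDER BY sold DESC LIMIT 4

Result:
id | title                 | author | pages | sold 
---+-----------------------+--------+-------+------
6  | Alias Grace           | Atwood | 499   | 46870
5  | Sense and Sensibility | Austen | 812   | 43609
2  | 1984                  | Orwell | 682   | 37621
7  | The Handmaid's Tale   | Atwood | 857   | 35219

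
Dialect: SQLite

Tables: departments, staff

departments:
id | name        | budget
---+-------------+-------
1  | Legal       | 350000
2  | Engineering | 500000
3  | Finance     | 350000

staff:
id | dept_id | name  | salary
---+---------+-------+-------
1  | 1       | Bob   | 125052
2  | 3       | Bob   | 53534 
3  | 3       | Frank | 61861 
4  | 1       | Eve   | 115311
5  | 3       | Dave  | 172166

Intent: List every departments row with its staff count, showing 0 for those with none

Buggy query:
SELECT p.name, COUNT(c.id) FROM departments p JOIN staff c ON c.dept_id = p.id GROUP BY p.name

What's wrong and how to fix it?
Bug: An inner join excludes parents with zero children

Fix: Use LEFT JOIN so parents without children still appear (COUNT(c.id) gives 0)

Corrected query:
SELECT p.name, COUNT(c.id) FROM departments p LEFT JOIN staff c ON c.dept_id = p.id GROUP BY p.name

Result:
name        | COUNT(c.id)
------------+------------
Engineering | 0          
Finance     | 3          
Legal       | 2          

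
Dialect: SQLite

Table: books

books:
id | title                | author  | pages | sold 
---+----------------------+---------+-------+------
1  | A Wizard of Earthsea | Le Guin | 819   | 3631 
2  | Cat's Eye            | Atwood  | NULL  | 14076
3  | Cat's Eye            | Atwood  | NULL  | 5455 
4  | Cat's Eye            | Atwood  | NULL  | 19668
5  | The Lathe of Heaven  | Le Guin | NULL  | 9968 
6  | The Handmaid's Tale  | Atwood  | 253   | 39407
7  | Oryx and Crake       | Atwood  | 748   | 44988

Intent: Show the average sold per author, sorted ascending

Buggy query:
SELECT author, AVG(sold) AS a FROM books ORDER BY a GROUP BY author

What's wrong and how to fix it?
Bug: ORDER BY appears before GROUP BY; SQL clause order requires GROUP BY first

Fix: Move ORDER BY to the end, after GROUP BY

Corrected query:
SELECT author, AVG(sold) AS a FROM books GROUP BY author ORDER BY a

Result:
author  | a      
--------+--------
Le Guin | 6799.5 
Atwood  | 24718.8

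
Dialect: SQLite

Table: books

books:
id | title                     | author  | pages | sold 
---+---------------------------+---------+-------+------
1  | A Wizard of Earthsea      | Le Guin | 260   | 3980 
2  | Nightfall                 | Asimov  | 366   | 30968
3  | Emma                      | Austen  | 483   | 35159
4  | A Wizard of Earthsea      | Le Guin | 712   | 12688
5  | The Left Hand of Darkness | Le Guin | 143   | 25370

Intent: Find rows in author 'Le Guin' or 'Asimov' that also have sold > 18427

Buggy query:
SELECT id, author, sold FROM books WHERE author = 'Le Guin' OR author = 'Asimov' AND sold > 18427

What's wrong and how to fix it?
Bug: Without parentheses, AND is evaluated before OR, so the sold filter only applies to the 'Asimov' branch

Fix: Group the OR with parentheses (or use IN), then AND the threshold

Corrected query:
SELECT id, author, sold FROM books WHERE (author = 'Le Guin' OR author = 'Asimov') AND sold > 18427

Result:
id | author  | sold 
---+---------+------
2  | Asimov  | 30968
5  | Le Guin | 25370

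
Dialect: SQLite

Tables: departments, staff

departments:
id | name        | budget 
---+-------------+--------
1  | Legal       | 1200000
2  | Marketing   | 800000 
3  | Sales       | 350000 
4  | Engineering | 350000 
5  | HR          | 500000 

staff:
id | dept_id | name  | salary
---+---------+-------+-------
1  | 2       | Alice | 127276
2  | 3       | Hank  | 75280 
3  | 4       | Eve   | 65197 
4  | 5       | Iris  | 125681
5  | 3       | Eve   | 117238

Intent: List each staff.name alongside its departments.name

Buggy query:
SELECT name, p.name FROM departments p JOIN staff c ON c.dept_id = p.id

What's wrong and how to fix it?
Bug: 'name' exists in both joined tables, so the database can't tell which one is meant

Fix: Prefix ambiguous columns with the table alias

Corrected query:
SELECT c.name, p.name FROM departments p JOIN staff c ON c.dept_id = p.id

Result:
name  | name       
------+------------
Alice | Marketing  
Hank  | Sales      
Eve   | Engineering
Iris  | HR         
Eve   | Sales      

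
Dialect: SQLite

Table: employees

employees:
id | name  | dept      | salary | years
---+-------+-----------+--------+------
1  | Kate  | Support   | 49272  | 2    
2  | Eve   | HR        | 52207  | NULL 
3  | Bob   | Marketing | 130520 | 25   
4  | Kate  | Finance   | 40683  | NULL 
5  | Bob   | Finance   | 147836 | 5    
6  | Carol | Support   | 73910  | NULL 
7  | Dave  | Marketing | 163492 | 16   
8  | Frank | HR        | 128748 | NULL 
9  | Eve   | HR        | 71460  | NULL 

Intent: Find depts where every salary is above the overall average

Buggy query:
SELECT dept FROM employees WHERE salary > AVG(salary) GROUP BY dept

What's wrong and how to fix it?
Bug: WHERE evaluates per row before aggregation, so AVG() is unavailable

Fix: Compute the overall average in a scalar subquery and compare each group's MIN against it in HAVING

Corrected query:
SELECT dept FROM employees GROUP BY dept HAVING MIN(salary) > (SELECT AVG(salary) FROM employees)

Result:
dept     
---------
Marketing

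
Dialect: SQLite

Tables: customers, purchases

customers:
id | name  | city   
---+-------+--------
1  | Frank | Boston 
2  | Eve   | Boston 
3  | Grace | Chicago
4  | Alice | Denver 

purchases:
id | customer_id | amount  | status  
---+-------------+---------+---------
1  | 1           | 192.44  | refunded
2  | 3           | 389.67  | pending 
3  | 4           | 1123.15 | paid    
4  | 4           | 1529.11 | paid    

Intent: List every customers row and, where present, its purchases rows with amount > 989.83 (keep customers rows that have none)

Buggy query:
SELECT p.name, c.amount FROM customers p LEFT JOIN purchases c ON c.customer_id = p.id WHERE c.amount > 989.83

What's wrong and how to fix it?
Bug: Filtering c.amount in WHERE discards the NULL rows produced by LEFT JOIN, turning it into an inner join

Fix: Move the right-table condition into the ON clause so unmatched parents are kept

Corrected query:
SELECT p.name, c.amount FROM customers p LEFT JOIN purchases c ON c.customer_id = p.id AND c.amount > 989.83

Result:
name  | amount 
------+--------
Frank | NULL   
Eve   | NULL   
Grace | NULL   
Alice | 1123.15
Alice | 1529.11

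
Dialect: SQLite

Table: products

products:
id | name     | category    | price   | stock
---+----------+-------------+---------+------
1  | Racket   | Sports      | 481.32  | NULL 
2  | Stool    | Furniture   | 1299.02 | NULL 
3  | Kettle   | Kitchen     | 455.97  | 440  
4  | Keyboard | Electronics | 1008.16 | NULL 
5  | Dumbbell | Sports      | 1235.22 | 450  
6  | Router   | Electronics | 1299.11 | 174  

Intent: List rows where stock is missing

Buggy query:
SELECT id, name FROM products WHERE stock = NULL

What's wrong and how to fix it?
Bug: Comparing to NULL with '=' never matches; NULL = NULL is unknown, not true

Fix: Use IS NULL to test for NULL

Corrected query:
SELECT id, name FROM products WHERE stock IS NULL

Result:
id | name    
---+---------
1  | Racket  
2  | Stool   
4  | Keyboard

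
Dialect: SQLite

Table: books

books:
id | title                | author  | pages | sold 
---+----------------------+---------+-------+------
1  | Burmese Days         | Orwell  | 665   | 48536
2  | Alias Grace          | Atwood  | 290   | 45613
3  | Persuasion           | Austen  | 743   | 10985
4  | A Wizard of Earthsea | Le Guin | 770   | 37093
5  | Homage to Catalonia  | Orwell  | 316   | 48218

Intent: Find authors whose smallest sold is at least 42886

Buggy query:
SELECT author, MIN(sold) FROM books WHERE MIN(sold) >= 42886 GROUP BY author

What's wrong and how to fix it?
Bug: MIN() in WHERE is a misuse of aggregate

Fix: Replace WHERE with HAVING after the GROUP BY

Corrected query:
SELECT author, MIN(sold) FROM books GROUP BY author HAVING MIN(sold) >= 42886

Result:
author | MIN(sold)
-------+----------
Atwood | 45613    
Orwell | 48218    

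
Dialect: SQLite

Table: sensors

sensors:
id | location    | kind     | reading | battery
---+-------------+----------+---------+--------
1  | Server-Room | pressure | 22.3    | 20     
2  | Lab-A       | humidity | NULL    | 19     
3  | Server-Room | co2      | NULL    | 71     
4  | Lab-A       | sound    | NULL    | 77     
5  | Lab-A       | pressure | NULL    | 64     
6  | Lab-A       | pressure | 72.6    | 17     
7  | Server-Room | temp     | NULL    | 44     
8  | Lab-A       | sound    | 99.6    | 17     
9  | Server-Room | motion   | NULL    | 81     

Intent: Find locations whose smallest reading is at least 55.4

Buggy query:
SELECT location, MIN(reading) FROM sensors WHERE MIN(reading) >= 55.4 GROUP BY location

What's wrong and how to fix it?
Bug: MIN() in WHERE is a misuse of aggregate

Fix: Use HAVING for the per-group MIN condition

Corrected query:
SELECT location, MIN(reading) FROM sensors GROUP BY location HAVING MIN(reading) >= 55.4

Result:
location | MIN(reading)
---------+-------------
Lab-A    | 72.6        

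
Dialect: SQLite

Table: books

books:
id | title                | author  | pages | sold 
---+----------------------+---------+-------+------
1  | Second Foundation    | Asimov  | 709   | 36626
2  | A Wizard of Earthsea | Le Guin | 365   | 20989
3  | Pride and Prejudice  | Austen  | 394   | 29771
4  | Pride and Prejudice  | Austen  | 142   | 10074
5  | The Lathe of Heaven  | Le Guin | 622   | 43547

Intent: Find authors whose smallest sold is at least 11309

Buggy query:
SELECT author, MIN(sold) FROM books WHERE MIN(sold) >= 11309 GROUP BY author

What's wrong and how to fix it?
Bug: Aggregates like MIN are computed per group after WHERE runs

Fix: Use HAVING for the per-group MIN condition

Corrected query:
SELECT author, MIN(sold) FROM books GROUP BY author HAVING MIN(sold) >= 11309

Result:
author  | MIN(sold)
--------+----------
Asimov  | 36626    
Le Guin | 20989    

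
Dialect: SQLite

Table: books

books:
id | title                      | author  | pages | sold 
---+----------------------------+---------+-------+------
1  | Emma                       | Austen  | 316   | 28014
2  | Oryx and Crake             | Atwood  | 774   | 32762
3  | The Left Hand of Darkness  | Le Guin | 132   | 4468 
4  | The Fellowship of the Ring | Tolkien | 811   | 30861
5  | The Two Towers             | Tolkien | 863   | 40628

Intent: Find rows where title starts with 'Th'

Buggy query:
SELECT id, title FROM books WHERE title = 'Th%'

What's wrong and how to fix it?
Bug: Wildcards only work with LIKE; '=' treats '%' as a literal character

Fix: Replace '=' with LIKE so 'Th%' is treated as a pattern

Corrected query:
SELECT id, title FROM books WHERE title LIKE 'Th%'

Result:
id | title                     
---+---------------------------
3  | The Left Hand of Darkness 
4  | The Fellowship of the Ring
5  | The Two Towers            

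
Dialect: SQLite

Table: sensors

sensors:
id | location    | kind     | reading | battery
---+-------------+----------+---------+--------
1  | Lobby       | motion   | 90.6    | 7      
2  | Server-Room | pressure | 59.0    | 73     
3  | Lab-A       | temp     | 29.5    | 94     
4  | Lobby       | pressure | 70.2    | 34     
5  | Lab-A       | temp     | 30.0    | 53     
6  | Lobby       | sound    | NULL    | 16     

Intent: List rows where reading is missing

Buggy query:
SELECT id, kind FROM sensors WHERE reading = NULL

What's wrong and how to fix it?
Bug: Comparing to NULL with '=' never matches; NULL = NULL is unknown, not true

Fix: Use IS NULL to test for NULL

Corrected query:
SELECT id, kind FROM sensors WHERE reading IS NULL

Result:
id | kind 
---+------
6  | sound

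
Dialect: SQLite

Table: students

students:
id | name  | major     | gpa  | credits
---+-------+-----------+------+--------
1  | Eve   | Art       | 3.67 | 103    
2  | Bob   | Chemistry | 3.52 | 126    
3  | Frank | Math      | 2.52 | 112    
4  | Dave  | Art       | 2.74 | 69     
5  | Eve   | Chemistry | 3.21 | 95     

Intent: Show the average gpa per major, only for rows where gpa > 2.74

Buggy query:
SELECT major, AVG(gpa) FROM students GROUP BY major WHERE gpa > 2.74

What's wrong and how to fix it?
Bug: Row-level WHERE must come before GROUP BY in the clause order

Fix: Move the WHERE clause before GROUP BY

Corrected query:
SELECT major, AVG(gpa) FROM students WHERE gpa > 2.74 GROUP BY major

Result:
major     | AVG(gpa)
----------+---------
Art       | 3.67    
Chemistry | 3.365   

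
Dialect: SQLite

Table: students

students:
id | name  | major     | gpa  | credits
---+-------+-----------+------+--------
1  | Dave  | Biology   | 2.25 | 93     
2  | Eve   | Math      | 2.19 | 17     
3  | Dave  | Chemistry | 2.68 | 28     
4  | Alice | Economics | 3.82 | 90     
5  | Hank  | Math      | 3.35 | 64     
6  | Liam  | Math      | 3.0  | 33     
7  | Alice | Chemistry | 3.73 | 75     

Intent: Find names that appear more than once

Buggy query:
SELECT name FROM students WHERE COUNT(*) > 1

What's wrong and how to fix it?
Bug: WHERE can't reference COUNT(*); aggregates are computed after WHERE

Fix: GROUP BY name, then filter groups with HAVING COUNT(*) > 1

Corrected query:
SELECT name FROM students GROUP BY name HAVING COUNT(*) > 1

Result:
name 
-----
Alice
Dave 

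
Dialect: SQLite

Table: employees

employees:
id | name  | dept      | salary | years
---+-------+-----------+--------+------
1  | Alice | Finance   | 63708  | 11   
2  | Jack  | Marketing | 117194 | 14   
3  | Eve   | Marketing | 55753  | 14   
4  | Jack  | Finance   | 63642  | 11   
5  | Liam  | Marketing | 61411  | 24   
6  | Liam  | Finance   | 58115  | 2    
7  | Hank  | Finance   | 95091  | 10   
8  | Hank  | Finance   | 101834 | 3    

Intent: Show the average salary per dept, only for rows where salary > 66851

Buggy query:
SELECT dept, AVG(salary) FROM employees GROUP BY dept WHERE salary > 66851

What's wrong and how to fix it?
Bug: WHERE cannot follow GROUP BY

Fix: Place WHERE between FROM and GROUP BY

Corrected query:
SELECT dept, AVG(salary) FROM employees WHERE salary > 66851 GROUP BY dept

Result:
dept      | AVG(salary)
----------+------------
Finance   | 98462.5    
Marketing | 117194     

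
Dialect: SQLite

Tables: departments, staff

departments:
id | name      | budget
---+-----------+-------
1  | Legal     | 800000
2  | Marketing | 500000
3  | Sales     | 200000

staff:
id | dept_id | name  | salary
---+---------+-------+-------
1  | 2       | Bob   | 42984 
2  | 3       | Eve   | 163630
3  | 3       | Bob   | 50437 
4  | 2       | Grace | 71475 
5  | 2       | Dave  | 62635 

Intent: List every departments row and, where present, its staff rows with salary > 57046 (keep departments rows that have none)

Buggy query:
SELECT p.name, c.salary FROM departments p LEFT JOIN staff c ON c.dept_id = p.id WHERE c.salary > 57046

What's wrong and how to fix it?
Bug: Filtering c.salary in WHERE discards the NULL rows produced by LEFT JOIN, turning it into an inner join

Fix: Move the right-table condition into the ON clause so unmatched parents are kept

Corrected query:
SELECT p.name, c.salary FROM departments p LEFT JOIN staff c ON c.dept_id = p.id AND c.salary > 57046

Result:
name      | salary
----------+-------
Legal     | NULL  
Marketing | 62635 
Marketing | 71475 
Sales     | 163630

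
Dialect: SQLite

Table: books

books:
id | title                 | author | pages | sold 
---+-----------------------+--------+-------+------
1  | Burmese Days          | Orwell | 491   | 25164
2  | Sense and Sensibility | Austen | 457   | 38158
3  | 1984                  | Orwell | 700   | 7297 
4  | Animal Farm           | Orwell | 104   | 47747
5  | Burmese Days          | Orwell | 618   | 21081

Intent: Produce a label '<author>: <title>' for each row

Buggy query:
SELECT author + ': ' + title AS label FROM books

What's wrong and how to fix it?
Bug: '+' is numeric addition; on text columns SQLite converts them to 0 instead of concatenating

Fix: Use the || operator for string concatenation

Corrected query:
SELECT author || ': ' || title AS label FROM books

Result:
label                        
-----------------------------
Orwell: Burmese Days         
Austen: Sense and Sensibility
Orwell: 1984                 
Orwell: Animal Farm          
Orwell: Burmese Days         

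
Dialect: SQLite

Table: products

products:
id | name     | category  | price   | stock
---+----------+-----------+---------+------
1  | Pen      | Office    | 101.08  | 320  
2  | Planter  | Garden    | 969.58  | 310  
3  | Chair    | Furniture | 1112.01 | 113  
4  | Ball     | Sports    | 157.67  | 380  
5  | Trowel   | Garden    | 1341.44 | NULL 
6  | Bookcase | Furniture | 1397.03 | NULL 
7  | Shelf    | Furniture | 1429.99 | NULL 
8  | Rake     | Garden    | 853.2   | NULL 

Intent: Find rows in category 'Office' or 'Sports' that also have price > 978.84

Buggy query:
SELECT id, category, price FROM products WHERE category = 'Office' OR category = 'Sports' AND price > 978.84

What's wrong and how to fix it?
Bug: Without parentheses, AND is evaluated before OR, so the price filter only applies to the 'Sports' branch

Fix: Add parentheses around the OR so the AND applies to both alternatives

Corrected query:
SELECT id, category, price FROM products WHERE (category = 'Office' OR category = 'Sports') AND price > 978.84

Result:
(no rows)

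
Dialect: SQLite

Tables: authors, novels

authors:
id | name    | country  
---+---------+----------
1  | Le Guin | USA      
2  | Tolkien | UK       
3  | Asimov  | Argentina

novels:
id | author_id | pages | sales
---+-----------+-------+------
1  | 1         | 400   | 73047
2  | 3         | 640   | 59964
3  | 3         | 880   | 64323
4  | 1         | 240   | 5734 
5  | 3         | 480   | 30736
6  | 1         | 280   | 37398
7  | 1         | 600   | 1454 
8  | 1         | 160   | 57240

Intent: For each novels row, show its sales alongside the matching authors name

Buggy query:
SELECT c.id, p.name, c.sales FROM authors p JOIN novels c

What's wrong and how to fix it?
Bug: JOIN with no ON clause produces a cartesian product; every novels row pairs with every authors row

Fix: Add ON c.author_id = p.id to the JOIN

Corrected query:
SELECT c.id, p.name, c.sales FROM authors p JOIN novels c ON c.author_id = p.id

Result:
id | name    | sales
---+---------+------
1  | Le Guin | 73047
2  | Asimov  | 59964
3  | Asimov  | 64323
4  | Le Guin | 5734 
5  | Asimov  | 30736
6  | Le Guin | 37398
7  | Le Guin | 1454 
8  | Le Guin | 57240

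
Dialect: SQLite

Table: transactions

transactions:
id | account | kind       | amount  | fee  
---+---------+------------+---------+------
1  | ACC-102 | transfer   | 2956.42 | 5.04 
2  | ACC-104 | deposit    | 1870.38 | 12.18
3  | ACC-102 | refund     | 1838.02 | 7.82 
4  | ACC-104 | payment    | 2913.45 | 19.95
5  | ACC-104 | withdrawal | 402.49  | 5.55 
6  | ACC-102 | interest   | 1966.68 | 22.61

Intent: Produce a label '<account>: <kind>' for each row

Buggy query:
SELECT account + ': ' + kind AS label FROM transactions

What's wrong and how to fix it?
Bug: '+' is numeric addition; on text columns SQLite converts them to 0 instead of concatenating

Fix: Replace + with || to concatenate text

Corrected query:
SELECT account || ': ' || kind AS label FROM transactions

Result:
label              
-------------------
ACC-102: transfer  
ACC-104: deposit   
ACC-102: refund    
ACC-104: payment   
ACC-104: withdrawal
ACC-102: interest  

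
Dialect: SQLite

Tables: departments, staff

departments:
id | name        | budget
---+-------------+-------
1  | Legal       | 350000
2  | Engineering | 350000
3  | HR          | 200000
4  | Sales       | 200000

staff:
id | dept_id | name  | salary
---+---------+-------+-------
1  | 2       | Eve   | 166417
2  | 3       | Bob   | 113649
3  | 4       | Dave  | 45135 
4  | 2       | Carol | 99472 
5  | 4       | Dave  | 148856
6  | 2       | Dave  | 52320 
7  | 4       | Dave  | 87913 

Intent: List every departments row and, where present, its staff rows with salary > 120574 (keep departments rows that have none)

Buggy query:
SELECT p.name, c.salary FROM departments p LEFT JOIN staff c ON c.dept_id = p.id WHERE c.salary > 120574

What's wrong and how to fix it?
Bug: A WHERE condition on the right-hand table after LEFT JOIN drops unmatched parents

Fix: Move the right-table condition into the ON clause so unmatched parents are kept

Corrected query:
SELECT p.name, c.salary FROM departments p LEFT JOIN staff c ON c.dept_id = p.id AND c.salary > 120574

Result:
name        | salary
------------+-------
Legal       | NULL  
Engineering | 166417
HR          | NULL  
Sales       | 148856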